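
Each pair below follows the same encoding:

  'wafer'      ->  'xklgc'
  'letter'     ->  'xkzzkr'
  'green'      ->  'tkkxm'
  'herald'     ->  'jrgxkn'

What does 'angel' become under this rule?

rkmtg

The output letters match the input read backwards, each shifted +6: wafer reversed is refaw. Two steps: reverse the string, then apply a Caesar shift of +6.
On angel: reverse → legna; then shift: l+6=r, e+6=k, g+6=m, n+6=t, a+6=g.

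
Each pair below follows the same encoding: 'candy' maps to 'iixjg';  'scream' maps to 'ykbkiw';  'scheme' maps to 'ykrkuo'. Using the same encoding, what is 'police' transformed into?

vwvoko

Shifts by position in candy: pos 0: c→i (+6), pos 1: a→i (+8), pos 2: n→x (+10), pos 3: d→j (+6), pos 4: y→g (+8) — repeating every 3. A repeating key of period 3 is used — shifts +6, +8, +10 over and over.
Applying it to police: p+6=v, o+8=w, l+10=v, i+6=o, c+8=k, e+10=o.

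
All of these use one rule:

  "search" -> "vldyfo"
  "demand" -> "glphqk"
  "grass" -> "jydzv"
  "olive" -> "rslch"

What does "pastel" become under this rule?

Shifts by position in search: pos 0: s→v (+3), pos 1: e→l (+7), pos 2: a→d (+3), pos 3: r→y (+7) — repeating every 2. It's a Vigenère-style cipher with numeric key [3,7]: position i shifts by key[i mod 2].
On pastel: p+3=s, a+7=h, s+3=v, t+7=a, e+3=h, l+7=s.

shvahs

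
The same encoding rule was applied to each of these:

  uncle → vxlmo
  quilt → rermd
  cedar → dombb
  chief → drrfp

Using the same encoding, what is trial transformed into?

It's a Vigenère-style cipher with numeric key [1,10,9]: position i shifts by key[i mod 3].
On trial: t+1=u, r+10=b, i+9=r, a+1=b, l+10=v.

ubrbv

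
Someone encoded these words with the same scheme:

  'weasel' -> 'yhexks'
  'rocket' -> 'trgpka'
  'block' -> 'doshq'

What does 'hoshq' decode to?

In weasel: w→y is +2, e→h is +3, a→e is +4, s→x is +5 — the shift increases by 1 each position. Each letter shifts forward by (position + 2), i.e. 2, 3, 4, … — the shift grows by one for each successive letter.
Undoing it on hoshq: h−2=f, o−3=l, s−4=o, h−5=c, q−6=k.

flock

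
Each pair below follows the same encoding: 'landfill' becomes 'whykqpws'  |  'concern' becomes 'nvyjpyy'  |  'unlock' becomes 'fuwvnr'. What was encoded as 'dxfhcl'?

Shifts by position in landfill: pos 0: l→w (+11), pos 1: a→h (+7), pos 2: n→y (+11), pos 3: d→k (+7) — repeating every 2. A repeating key of period 2 is used — shifts +11, +7 over and over.
Decoding dxfhcl: d−11=s, x−7=q, f−11=u, h−7=a, c−11=r, l−7=e.

square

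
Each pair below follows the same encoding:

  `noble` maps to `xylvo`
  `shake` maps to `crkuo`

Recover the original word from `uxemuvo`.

knuckle

It's a constant shift of +10 (ROT10).
Decoding uxemuvo: u−10=k, x−10=n, e−10=u, m−10=c, u−10=k, v−10=l, o−10=e.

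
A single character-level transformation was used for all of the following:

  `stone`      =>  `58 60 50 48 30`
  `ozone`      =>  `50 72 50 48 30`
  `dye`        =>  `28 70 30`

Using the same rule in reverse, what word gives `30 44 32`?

elf

Each letter becomes 2×(its alphabet position, a=1..z=26) + 20.
Reversing it on 30 44 32: 30→(30−20)÷2=5=e, 44→(44−20)÷2=12=l, 32→(32−20)÷2=6=f.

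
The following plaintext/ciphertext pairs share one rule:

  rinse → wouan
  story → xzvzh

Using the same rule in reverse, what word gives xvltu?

In rinse: r→w is +5, i→o is +6, n→u is +7, s→a is +8 — the shift increases by 1 each position. Letter i (0-indexed) is shifted by i+5, so successive shifts are 5, 6, 7, ….
Undoing it on xvltu: x−5=s, v−6=p, l−7=e, t−8=l, u−9=l.

spell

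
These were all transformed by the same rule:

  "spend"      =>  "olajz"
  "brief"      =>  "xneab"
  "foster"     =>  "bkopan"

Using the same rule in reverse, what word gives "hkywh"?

Compare letters: s→o is +22, p→l is +22, e→a is +22 — a constant shift. It's a constant shift of +22 (ROT22).
Reversing it on hkywh: h−22=l, k−22=o, y−22=c, w−22=a, h−22=l.

local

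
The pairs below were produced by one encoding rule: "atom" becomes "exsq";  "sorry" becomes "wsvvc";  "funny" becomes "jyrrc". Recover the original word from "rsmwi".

noise

Compare letters: a→e is +4, t→x is +4, o→s is +4 — a constant shift. This is a Caesar cipher with shift 4.
Undoing it on rsmwi: r−4=n, s−4=o, m−4=i, w−4=s, i−4=e.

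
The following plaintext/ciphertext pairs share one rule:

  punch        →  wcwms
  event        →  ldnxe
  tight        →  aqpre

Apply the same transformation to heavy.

omjfj

In punch: p→w is +7, u→c is +8, n→w is +9, c→m is +10 — the shift increases by 1 each position. Letter i (0-indexed) is shifted by i+7, so successive shifts are 7, 8, 9, ….
On heavy: h+7=o, e+8=m, a+9=j, v+10=f, y+11=j.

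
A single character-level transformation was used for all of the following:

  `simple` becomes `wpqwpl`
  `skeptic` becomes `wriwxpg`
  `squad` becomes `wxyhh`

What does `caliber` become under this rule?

ghppflv

Shifts by position in simple: pos 0: s→w (+4), pos 1: i→p (+7), pos 2: m→q (+4), pos 3: p→w (+7) — repeating every 2. It's a Vigenère-style cipher with numeric key [4,7]: position i shifts by key[i mod 2].
For caliber: c+4=g, a+7=h, l+4=p, i+7=p, b+4=f, e+7=l, r+4=v.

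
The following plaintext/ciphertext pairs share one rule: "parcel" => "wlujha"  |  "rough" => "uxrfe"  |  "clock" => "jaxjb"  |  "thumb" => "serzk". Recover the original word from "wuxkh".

probe

Treating letters as 0–25, the rule is x ↦ 25x + 11 (mod 26).
Reversing it on wuxkh: w(22)→25·(22−11)≡15=p; u(20)→25·(20−11)≡17=r; x(23)→25·(23−11)≡14=o; k(10)→25·(10−11)≡1=b; h(7)→25·(7−11)≡4=e (all mod 26).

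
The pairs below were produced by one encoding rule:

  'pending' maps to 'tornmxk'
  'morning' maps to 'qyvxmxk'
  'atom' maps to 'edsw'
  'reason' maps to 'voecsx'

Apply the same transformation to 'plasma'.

Shifts by position in pending: pos 0: p→t (+4), pos 1: e→o (+10), pos 2: n→r (+4), pos 3: d→n (+10) — repeating every 2. A repeating key of period 2 is used — shifts +4, +10 over and over.
For plasma: p+4=t, l+10=v, a+4=e, s+10=c, m+4=q, a+10=k.

tvecqk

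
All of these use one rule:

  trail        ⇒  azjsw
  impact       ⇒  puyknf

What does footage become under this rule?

mwxdlsr

Letter i (0-indexed) is shifted by i+7, so successive shifts are 7, 8, 9, ….
On footage: f+7=m, o+8=w, o+9=x, t+10=d, a+11=l, g+12=s, e+13=r.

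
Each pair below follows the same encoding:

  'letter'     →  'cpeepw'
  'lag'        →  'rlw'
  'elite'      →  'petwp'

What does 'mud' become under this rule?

Read the word backwards and shift each letter +11.
For mud: reverse → dum; then shift: d+11=o, u+11=f, m+11=x.

ofx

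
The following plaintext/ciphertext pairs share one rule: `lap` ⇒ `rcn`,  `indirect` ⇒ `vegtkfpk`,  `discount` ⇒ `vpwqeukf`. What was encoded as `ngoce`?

The output letters match the input read backwards, each shifted +2: lap reversed is pal. The word is reversed, then every letter is shifted forward by 2.
Reversing it on ngoce: shift back: n−2=l, g−2=e, o−2=m, c−2=a, e−2=c → lemac; then reverse → camel.

camel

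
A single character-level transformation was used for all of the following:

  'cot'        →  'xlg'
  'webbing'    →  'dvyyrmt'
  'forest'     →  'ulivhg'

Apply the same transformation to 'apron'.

Each letter is replaced by its mirror in the alphabet: a↔z, b↔y, c↔x, and so on (the Atbash cipher).
On apron: a↔z, p↔k, r↔i, o↔l, n↔m.

zkilm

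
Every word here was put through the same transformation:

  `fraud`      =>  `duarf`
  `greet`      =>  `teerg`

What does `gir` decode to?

The output letters match the input read backwards: fraud reversed is duarf. It's just the letters in reverse order.
Decoding gir: then reverse → rig.

rig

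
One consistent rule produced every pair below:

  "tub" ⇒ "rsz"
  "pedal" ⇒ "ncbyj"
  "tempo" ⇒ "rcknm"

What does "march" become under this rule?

kypaf

Compare letters: t→r is +24, u→s is +24, b→z is +24 — a constant shift. It's a constant shift of +24 (ROT24).
Applying it to march: m+24=k, a+24=y, r+24=p, c+24=a, h+24=f.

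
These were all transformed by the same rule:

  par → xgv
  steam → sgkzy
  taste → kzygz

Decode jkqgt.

naked

Two steps: reverse the string, then apply a Caesar shift of +6.
Reversing it on jkqgt: shift back: j−6=d, k−6=e, q−6=k, g−6=a, t−6=n → dekan; then reverse → naked.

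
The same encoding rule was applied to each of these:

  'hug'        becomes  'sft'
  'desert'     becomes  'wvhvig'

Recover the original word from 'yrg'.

Each pair mirrors across the alphabet (h↔s, u↔f, g↔t): positions sum to 25. Letters are reflected about the middle of the alphabet (position → 25−position): Atbash.
Undoing it on yrg: y↔b, r↔i, g↔t.

bit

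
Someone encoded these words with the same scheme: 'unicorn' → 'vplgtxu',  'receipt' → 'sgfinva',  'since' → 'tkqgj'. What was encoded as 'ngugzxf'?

mercury

In unicorn: u→v is +1, n→p is +2, i→l is +3, c→g is +4 — the shift increases by 1 each position. Letter i (0-indexed) is shifted by i+1, so successive shifts are 1, 2, 3, ….
Reversing it on ngugzxf: n−1=m, g−2=e, u−3=r, g−4=c, z−5=u, x−6=r, f−7=y.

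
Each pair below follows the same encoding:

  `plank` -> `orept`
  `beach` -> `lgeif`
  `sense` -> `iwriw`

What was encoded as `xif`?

Two steps: reverse the string, then apply a Caesar shift of +4.
Reversing it on xif: shift back: x−4=t, i−4=e, f−4=b → teb; then reverse → bet.

bet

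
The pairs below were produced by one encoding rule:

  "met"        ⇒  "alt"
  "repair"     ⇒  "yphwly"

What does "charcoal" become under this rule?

shvjyhoj

The output letters match the input read backwards, each shifted +7: met reversed is tem. Read the word backwards and shift each letter +7.
On charcoal: reverse → laocrahc; then shift: l+7=s, a+7=h, o+7=v, c+7=j, r+7=y, a+7=h, h+7=o, c+7=j.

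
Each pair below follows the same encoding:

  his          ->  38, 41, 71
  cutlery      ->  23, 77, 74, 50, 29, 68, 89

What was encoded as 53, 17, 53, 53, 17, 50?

h(#8)→38 and i(#9)→41: differences scale by 3, so n = 3·pos + 14. Each letter becomes 3×(its alphabet position, a=1..z=26) + 14.
Decoding 53, 17, 53, 53, 17, 50: 53→(53−14)÷3=13=m, 17→(17−14)÷3=1=a, 53→(53−14)÷3=13=m, 53→(53−14)÷3=13=m, 17→(17−14)÷3=1=a, 50→(50−14)÷3=12=l.

mammal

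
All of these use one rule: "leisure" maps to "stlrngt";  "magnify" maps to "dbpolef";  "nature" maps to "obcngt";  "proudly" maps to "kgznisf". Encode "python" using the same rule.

kfcazo

l(11)→s(18) and e(4)→t(19) fit y≡11x+1 (mod 26); the inverse of 11 mod 26 is 19. Treating letters as 0–25, the rule is x ↦ 11x + 1 (mod 26).
Applying it to python: p(15)→11·15+1≡10=k; y(24)→11·24+1≡5=f; t(19)→11·19+1≡2=c; h(7)→11·7+1≡0=a; o(14)→11·14+1≡25=z; n(13)→11·13+1≡14=o (all mod 26).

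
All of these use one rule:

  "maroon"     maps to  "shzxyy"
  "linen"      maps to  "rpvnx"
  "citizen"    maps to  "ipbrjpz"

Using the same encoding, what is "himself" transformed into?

In maroon: m→s is +6, a→h is +7, r→z is +8, o→x is +9 — the shift increases by 1 each position. Letter i (0-indexed) is shifted by i+6, so successive shifts are 6, 7, 8, ….
For himself: h+6=n, i+7=p, m+8=u, s+9=b, e+10=o, l+11=w, f+12=r.

npubowr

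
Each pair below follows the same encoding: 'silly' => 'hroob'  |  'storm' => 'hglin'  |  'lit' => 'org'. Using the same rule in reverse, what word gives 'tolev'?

Each pair mirrors across the alphabet (s↔h, i↔r, l↔o): positions sum to 25. Letters are reflected about the middle of the alphabet (position → 25−position): Atbash.
Reversing it on tolev: t↔g, o↔l, l↔o, e↔v, v↔e.

glove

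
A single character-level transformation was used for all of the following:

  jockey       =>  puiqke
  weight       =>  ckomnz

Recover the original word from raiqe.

lucky

It's a constant shift of +6 (ROT6).
Undoing it on raiqe: r−6=l, a−6=u, i−6=c, q−6=k, e−6=y.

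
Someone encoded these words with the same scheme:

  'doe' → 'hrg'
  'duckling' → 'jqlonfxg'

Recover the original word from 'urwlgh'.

editor

Read the word backwards and shift each letter +3.
Undoing it on urwlgh: shift back: u−3=r, r−3=o, w−3=t, l−3=i, g−3=d, h−3=e → rotide; then reverse → editor.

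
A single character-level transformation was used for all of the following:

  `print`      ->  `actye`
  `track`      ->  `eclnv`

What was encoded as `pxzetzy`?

emotion

Compare letters: p→a is +11, r→c is +11, i→t is +11 — a constant shift. It's a constant shift of +11 (ROT11).
Undoing it on pxzetzy: p−11=e, x−11=m, z−11=o, e−11=t, t−11=i, z−11=o, y−11=n.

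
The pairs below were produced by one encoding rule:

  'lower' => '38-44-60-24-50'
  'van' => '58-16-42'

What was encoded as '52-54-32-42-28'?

sting

l(#12)→38 and o(#15)→44: differences scale by 2, so n = 2·pos + 14. Each letter becomes 2×(its alphabet position, a=1..z=26) + 14.
Undoing it on 52-54-32-42-28: 52→(52−14)÷2=19=s, 54→(54−14)÷2=20=t, 32→(32−14)÷2=9=i, 42→(42−14)÷2=14=n, 28→(28−14)÷2=7=g.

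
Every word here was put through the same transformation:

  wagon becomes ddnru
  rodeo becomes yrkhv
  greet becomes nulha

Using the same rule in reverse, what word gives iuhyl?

brave

Shifts by position in wagon: pos 0: w→d (+7), pos 1: a→d (+3), pos 2: g→n (+7), pos 3: o→r (+3) — repeating every 2. A repeating key of period 2 is used — shifts +7, +3 over and over.
Reversing it on iuhyl: i−7=b, u−3=r, h−7=a, y−3=v, l−7=e.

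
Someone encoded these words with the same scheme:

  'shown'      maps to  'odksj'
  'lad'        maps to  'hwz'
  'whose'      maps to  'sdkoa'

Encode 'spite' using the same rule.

Compare letters: s→o is +22, h→d is +22, o→k is +22 — a constant shift. Every letter moves 22 places later in the alphabet, wrapping around z→a.
On spite: s+22=o, p+22=l, i+22=e, t+22=p, e+22=a.

olepa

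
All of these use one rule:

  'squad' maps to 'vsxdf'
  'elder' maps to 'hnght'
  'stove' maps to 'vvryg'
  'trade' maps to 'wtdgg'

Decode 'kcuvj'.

harsh

Shifts by position in squad: pos 0: s→v (+3), pos 1: q→s (+2), pos 2: u→x (+3), pos 3: a→d (+3), pos 4: d→f (+2) — repeating every 3. The shifts repeat in a cycle of length 3: positions 0,1,… shift by +3, +2, +3, then the pattern repeats.
Decoding kcuvj: k−3=h, c−2=a, u−3=r, v−3=s, j−2=h.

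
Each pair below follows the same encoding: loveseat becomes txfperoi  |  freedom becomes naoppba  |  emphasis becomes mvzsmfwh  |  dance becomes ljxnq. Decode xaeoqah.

prudent

The shift increases by 1 at each position, starting from +8: 8, 9, 10, ….
Undoing it on xaeoqah: x−8=p, a−9=r, e−10=u, o−11=d, q−12=e, a−13=n, h−14=t.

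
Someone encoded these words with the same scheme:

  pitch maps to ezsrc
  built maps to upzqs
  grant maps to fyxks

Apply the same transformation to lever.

qlmly

Treating letters as 0–25, the rule is x ↦ 23x + 23 (mod 26).
Applying it to lever: l(11)→23·11+23≡16=q; e(4)→23·4+23≡11=l; v(21)→23·21+23≡12=m; e(4)→23·4+23≡11=l; r(17)→23·17+23≡24=y (all mod 26).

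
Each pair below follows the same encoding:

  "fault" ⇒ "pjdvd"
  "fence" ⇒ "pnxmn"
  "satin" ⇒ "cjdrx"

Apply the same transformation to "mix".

wrh

The shift depends on letter class: consonant f→p is +10, but vowel a→j is +9. The rule splits by letter class: vowels +9, consonants +10.
For mix: m(cons)+10=w, i(vowel)+9=r, x(cons)+10=h.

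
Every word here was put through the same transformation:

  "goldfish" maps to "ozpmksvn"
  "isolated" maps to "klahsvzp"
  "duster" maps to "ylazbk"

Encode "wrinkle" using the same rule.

Read the word backwards and shift each letter +7.
For wrinkle: reverse → elknirw; then shift: e+7=l, l+7=s, k+7=r, n+7=u, i+7=p, r+7=y, w+7=d.

lsrupyd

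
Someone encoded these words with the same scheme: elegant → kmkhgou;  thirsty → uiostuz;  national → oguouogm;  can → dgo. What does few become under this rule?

The shift depends on letter class: consonant l→m is +1, but vowel e→k is +6. The rule splits by letter class: vowels +6, consonants +1.
On few: f(cons)+1=g, e(vowel)+6=k, w(cons)+1=x.

gkx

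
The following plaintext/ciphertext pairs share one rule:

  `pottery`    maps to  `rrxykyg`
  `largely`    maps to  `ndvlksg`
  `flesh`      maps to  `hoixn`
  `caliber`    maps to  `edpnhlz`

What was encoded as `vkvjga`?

In pottery: p→r is +2, o→r is +3, t→x is +4, t→y is +5 — the shift increases by 1 each position. The shift increases by 1 at each position, starting from +2: 2, 3, 4, ….
Undoing it on vkvjga: v−2=t, k−3=h, v−4=r, j−5=e, g−6=a, a−7=t.

threat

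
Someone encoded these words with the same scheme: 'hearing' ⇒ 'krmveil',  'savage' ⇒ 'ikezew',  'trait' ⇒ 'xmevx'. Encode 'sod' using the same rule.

hsw

The output letters match the input read backwards, each shifted +4: hearing reversed is gniraeh. Two steps: reverse the string, then apply a Caesar shift of +4.
Applying it to sod: reverse → dos; then shift: d+4=h, o+4=s, s+4=w.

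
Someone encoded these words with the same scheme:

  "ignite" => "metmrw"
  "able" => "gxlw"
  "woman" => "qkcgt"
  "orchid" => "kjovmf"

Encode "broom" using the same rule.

xjkkc

Treating letters as 0–25, the rule is x ↦ 17x + 6 (mod 26).
For broom: b(1)→17·1+6≡23=x; r(17)→17·17+6≡9=j; o(14)→17·14+6≡10=k; o(14)→17·14+6≡10=k; m(12)→17·12+6≡2=c (all mod 26).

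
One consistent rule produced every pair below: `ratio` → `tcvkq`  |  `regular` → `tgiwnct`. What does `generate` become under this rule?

Every letter moves 2 places later in the alphabet, wrapping around z→a.
On generate: g+2=i, e+2=g, n+2=p, e+2=g, r+2=t, a+2=c, t+2=v, e+2=g.

igpgtcvg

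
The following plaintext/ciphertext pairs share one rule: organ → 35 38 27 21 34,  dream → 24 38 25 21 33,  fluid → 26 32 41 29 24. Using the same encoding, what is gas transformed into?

o is letter #15 and maps to 35: an offset of 20. Each letter is replaced by its alphabet position (a=1..z=26) + 20.
On gas: g=7→27, a=1→21, s=19→39.

27 21 39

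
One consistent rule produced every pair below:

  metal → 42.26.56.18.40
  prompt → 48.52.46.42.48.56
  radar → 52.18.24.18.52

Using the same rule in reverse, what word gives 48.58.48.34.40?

m(#13)→42 and e(#5)→26: differences scale by 2, so n = 2·pos + 16. Each letter becomes 2×(its alphabet position, a=1..z=26) + 16.
Reversing it on 48.58.48.34.40: 48→(48−16)÷2=16=p, 58→(58−16)÷2=21=u, 48→(48−16)÷2=16=p, 34→(34−16)÷2=9=i, 40→(40−16)÷2=12=l.

pupil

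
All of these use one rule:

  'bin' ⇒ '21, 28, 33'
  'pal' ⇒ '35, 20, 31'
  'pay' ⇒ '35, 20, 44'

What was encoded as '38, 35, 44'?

spy

b is letter #2 and maps to 21: an offset of 19. The number is (letter's place in the alphabet, a=1) + 19.
Reversing it on 38, 35, 44: 38→(38−19)÷1=19=s, 35→(35−19)÷1=16=p, 44→(44−19)÷1=25=y.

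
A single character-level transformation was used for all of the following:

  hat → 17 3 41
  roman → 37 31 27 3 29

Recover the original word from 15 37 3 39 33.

grasp

Each letter becomes 2×(its alphabet position, a=1..z=26) + 1.
Undoing it on 15 37 3 39 33: 15→(15−1)÷2=7=g, 37→(37−1)÷2=18=r, 3→(3−1)÷2=1=a, 39→(39−1)÷2=19=s, 33→(33−1)÷2=16=p.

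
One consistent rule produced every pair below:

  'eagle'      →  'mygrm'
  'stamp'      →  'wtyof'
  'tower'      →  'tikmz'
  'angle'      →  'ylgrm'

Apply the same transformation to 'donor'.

piliz

e(4)→m(12) and a(0)→y(24) fit y≡23x+24 (mod 26); the inverse of 23 mod 26 is 17. This is an affine cipher: with a=0,…,z=25, each position x becomes (23x+24) mod 26.
For donor: d(3)→23·3+24≡15=p; o(14)→23·14+24≡8=i; n(13)→23·13+24≡11=l; o(14)→23·14+24≡8=i; r(17)→23·17+24≡25=z (all mod 26).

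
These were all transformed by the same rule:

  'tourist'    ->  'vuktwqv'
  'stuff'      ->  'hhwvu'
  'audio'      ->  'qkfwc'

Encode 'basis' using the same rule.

ukucd

The output letters match the input read backwards, each shifted +2: tourist reversed is tsiruot. The word is reversed, then every letter is shifted forward by 2.
Applying it to basis: reverse → sisab; then shift: s+2=u, i+2=k, s+2=u, a+2=c, b+2=d.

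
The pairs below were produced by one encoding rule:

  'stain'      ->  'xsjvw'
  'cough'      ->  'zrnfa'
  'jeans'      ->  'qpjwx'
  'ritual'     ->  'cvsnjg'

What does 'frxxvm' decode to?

s(18)→x(23) and t(19)→s(18) fit y≡21x+9 (mod 26); the inverse of 21 mod 26 is 5. Treating letters as 0–25, the rule is x ↦ 21x + 9 (mod 26).
Undoing it on frxxvm: f(5)→5·(5−9)≡6=g; r(17)→5·(17−9)≡14=o; x(23)→5·(23−9)≡18=s; x(23)→5·(23−9)≡18=s; v(21)→5·(21−9)≡8=i; m(12)→5·(12−9)≡15=p (all mod 26).

gossip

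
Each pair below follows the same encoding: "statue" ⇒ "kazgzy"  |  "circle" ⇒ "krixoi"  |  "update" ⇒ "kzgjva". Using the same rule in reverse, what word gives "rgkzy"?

The output letters match the input read backwards, each shifted +6: statue reversed is eutats. Read the word backwards and shift each letter +6.
Decoding rgkzy: shift back: r−6=l, g−6=a, k−6=e, z−6=t, y−6=s → laets; then reverse → steal.

steal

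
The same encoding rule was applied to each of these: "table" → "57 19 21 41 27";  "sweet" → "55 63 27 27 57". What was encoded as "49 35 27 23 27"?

t(#20)→57 and a(#1)→19: differences scale by 2, so n = 2·pos + 17. The formula is n = 2×(alphabet index, a=1) + 17.
Decoding 49 35 27 23 27: 49→(49−17)÷2=16=p, 35→(35−17)÷2=9=i, 27→(27−17)÷2=5=e, 23→(23−17)÷2=3=c, 27→(27−17)÷2=5=e.

piece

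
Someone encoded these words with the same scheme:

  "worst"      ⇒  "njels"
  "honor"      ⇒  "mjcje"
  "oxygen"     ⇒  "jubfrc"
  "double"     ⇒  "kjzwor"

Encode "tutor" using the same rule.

w(22)→n(13) and o(14)→j(9) fit y≡7x+15 (mod 26); the inverse of 7 mod 26 is 15. This is an affine cipher: with a=0,…,z=25, each position x becomes (7x+15) mod 26.
For tutor: t(19)→7·19+15≡18=s; u(20)→7·20+15≡25=z; t(19)→7·19+15≡18=s; o(14)→7·14+15≡9=j; r(17)→7·17+15≡4=e (all mod 26).

szsje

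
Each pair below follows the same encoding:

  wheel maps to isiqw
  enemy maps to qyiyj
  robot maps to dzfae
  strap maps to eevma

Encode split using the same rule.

Shifts by position in wheel: pos 0: w→i (+12), pos 1: h→s (+11), pos 2: e→i (+4), pos 3: e→q (+12), pos 4: l→w (+11) — repeating every 3. The shifts repeat in a cycle of length 3: positions 0,1,… shift by +12, +11, +4, then the pattern repeats.
On split: s+12=e, p+11=a, l+4=p, i+12=u, t+11=e.

eapue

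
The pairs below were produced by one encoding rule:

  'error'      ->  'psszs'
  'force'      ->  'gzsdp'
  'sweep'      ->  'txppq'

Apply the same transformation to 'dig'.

The shift depends on letter class: consonant r→s is +1, but vowel e→p is +11. Vowels shift forward by 11 and consonants shift forward by 1.
On dig: d(cons)+1=e, i(vowel)+11=t, g(cons)+1=h.

eth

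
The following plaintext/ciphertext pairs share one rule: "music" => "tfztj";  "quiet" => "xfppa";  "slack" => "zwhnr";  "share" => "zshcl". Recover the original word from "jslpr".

cheek

Shifts by position in music: pos 0: m→t (+7), pos 1: u→f (+11), pos 2: s→z (+7), pos 3: i→t (+11) — repeating every 2. A repeating key of period 2 is used — shifts +7, +11 over and over.
Decoding jslpr: j−7=c, s−11=h, l−7=e, p−11=e, r−7=k.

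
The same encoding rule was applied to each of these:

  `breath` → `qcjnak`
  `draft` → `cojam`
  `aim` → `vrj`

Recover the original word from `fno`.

The output letters match the input read backwards, each shifted +9: breath reversed is htaerb. The word is reversed, then every letter is shifted forward by 9.
Decoding fno: shift back: f−9=w, n−9=e, o−9=f → wef; then reverse → few.

few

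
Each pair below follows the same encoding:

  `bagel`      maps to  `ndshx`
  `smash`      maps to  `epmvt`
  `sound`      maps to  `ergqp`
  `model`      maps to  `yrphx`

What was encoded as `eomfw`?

slack

Shifts by position in bagel: pos 0: b→n (+12), pos 1: a→d (+3), pos 2: g→s (+12), pos 3: e→h (+3) — repeating every 2. The shifts repeat in a cycle of length 2: positions 0,1,… shift by +12, +3, then the pattern repeats.
Decoding eomfw: e−12=s, o−3=l, m−12=a, f−3=c, w−12=k.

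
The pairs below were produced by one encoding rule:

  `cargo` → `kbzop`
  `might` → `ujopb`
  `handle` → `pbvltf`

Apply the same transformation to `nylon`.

vgtpv

The rule splits by letter class: vowels +1, consonants +8.
For nylon: n(cons)+8=v, y(cons)+8=g, l(cons)+8=t, o(vowel)+1=p, n(cons)+8=v.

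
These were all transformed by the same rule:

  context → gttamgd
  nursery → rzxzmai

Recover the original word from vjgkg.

ready

In context: c→g is +4, o→t is +5, n→t is +6, t→a is +7 — the shift increases by 1 each position. The shift increases by 1 at each position, starting from +4: 4, 5, 6, ….
Reversing it on vjgkg: v−4=r, j−5=e, g−6=a, k−7=d, g−8=y.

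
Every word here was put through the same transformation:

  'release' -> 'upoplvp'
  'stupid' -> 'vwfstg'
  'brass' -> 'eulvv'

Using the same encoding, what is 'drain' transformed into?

The shift depends on letter class: consonant r→u is +3, but vowel e→p is +11. Vowels shift forward by 11 and consonants shift forward by 3.
For drain: d(cons)+3=g, r(cons)+3=u, a(vowel)+11=l, i(vowel)+11=t, n(cons)+3=q.

gultq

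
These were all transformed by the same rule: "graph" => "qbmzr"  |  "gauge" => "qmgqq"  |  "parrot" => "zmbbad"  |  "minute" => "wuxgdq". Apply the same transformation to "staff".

Vowels shift forward by 12 and consonants shift forward by 10.
On staff: s(cons)+10=c, t(cons)+10=d, a(vowel)+12=m, f(cons)+10=p, f(cons)+10=p.

cdmpp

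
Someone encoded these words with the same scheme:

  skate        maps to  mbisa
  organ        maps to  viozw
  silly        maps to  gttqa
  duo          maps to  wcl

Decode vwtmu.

The output letters match the input read backwards, each shifted +8: skate reversed is etaks. The word is reversed, then every letter is shifted forward by 8.
Undoing it on vwtmu: shift back: v−8=n, w−8=o, t−8=l, m−8=e, u−8=m → nolem; then reverse → melon.

melon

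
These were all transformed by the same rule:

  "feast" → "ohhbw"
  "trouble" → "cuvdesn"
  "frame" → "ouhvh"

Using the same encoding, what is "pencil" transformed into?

Shifts by position in feast: pos 0: f→o (+9), pos 1: e→h (+3), pos 2: a→h (+7), pos 3: s→b (+9), pos 4: t→w (+3) — repeating every 3. The shifts repeat in a cycle of length 3: positions 0,1,… shift by +9, +3, +7, then the pattern repeats.
For pencil: p+9=y, e+3=h, n+7=u, c+9=l, i+3=l, l+7=s.

yhulls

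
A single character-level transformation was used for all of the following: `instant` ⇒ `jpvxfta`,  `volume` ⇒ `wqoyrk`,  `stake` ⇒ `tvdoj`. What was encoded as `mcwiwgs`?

The shift increases by 1 at each position, starting from +1: 1, 2, 3, ….
Reversing it on mcwiwgs: m−1=l, c−2=a, w−3=t, i−4=e, w−5=r, g−6=a, s−7=l.

lateral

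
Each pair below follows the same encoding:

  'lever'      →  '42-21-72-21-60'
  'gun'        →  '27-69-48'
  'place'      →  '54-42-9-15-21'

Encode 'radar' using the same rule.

l(#12)→42 and e(#5)→21: differences scale by 3, so n = 3·pos + 6. With a=1..z=26, the number is 3·pos + 6.
On radar: r=18→60, a=1→9, d=4→18, a=1→9, r=18→60.

60-9-18-9-60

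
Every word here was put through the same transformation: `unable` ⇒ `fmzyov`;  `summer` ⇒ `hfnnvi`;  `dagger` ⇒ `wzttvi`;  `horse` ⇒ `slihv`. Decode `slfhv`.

Each letter's alphabet position (a=0..z=25) is mapped through 25·x+25 mod 26 — an affine cipher.
Decoding slfhv: s(18)→25·(18−25)≡7=h; l(11)→25·(11−25)≡14=o; f(5)→25·(5−25)≡20=u; h(7)→25·(7−25)≡18=s; v(21)→25·(21−25)≡4=e (all mod 26).

house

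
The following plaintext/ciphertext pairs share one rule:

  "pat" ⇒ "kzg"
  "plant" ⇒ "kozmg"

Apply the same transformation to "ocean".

lxvzm

Letters are reflected about the middle of the alphabet (position → 25−position): Atbash.
On ocean: o↔l, c↔x, e↔v, a↔z, n↔m.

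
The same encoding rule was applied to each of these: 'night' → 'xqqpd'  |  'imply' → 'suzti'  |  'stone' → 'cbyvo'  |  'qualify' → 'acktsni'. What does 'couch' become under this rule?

mwekr

Shifts by position in night: pos 0: n→x (+10), pos 1: i→q (+8), pos 2: g→q (+10), pos 3: h→p (+8) — repeating every 2. The shifts repeat in a cycle of length 2: positions 0,1,… shift by +10, +8, then the pattern repeats.
For couch: c+10=m, o+8=w, u+10=e, c+8=k, h+10=r.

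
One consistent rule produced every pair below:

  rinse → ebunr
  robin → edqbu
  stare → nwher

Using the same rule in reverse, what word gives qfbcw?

Treating letters as 0–25, the rule is x ↦ 9x + 7 (mod 26).
Decoding qfbcw: q(16)→3·(16−7)≡1=b; f(5)→3·(5−7)≡20=u; b(1)→3·(1−7)≡8=i; c(2)→3·(2−7)≡11=l; w(22)→3·(22−7)≡19=t (all mod 26).

built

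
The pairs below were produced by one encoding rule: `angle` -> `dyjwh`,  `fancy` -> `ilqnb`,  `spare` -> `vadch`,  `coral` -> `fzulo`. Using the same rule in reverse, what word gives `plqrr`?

A repeating key of period 2 is used — shifts +3, +11 over and over.
Decoding plqrr: p−3=m, l−11=a, q−3=n, r−11=g, r−3=o.

mango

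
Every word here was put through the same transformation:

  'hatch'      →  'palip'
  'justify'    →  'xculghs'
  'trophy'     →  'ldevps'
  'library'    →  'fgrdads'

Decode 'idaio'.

Each letter's alphabet position (a=0..z=25) is mapped through 17·x+0 mod 26 — an affine cipher.
Undoing it on idaio: i(8)→23·(8−0)≡2=c; d(3)→23·(3−0)≡17=r; a(0)→23·(0−0)≡0=a; i(8)→23·(8−0)≡2=c; o(14)→23·(14−0)≡10=k (all mod 26).

crack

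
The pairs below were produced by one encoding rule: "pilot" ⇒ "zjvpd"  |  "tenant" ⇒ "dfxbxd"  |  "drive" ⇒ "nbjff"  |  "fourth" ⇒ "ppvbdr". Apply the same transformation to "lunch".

The shift depends on letter class: consonant p→z is +10, but vowel i→j is +1. Two shifts are in play — +1 for a/e/i/o/u, +10 for every other letter.
On lunch: l(cons)+10=v, u(vowel)+1=v, n(cons)+10=x, c(cons)+10=m, h(cons)+10=r.

vvxmr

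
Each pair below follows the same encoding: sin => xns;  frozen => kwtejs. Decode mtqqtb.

hollow

Compare letters: s→x is +5, i→n is +5, n→s is +5 — a constant shift. It's a constant shift of +5 (ROT5).
Undoing it on mtqqtb: m−5=h, t−5=o, q−5=l, q−5=l, t−5=o, b−5=w.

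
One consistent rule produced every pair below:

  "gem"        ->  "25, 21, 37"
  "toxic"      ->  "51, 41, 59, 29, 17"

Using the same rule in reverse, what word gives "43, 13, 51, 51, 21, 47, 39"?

pattern

g(#7)→25 and e(#5)→21: differences scale by 2, so n = 2·pos + 11. Each letter becomes 2×(its alphabet position, a=1..z=26) + 11.
Reversing it on 43, 13, 51, 51, 21, 47, 39: 43→(43−11)÷2=16=p, 13→(13−11)÷2=1=a, 51→(51−11)÷2=20=t, 51→(51−11)÷2=20=t, 21→(21−11)÷2=5=e, 47→(47−11)÷2=18=r, 39→(39−11)÷2=14=n.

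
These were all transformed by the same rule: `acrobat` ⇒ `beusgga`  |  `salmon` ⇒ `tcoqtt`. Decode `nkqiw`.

miner

Each letter shifts forward by (position + 1), i.e. 1, 2, 3, … — the shift grows by one for each successive letter.
Undoing it on nkqiw: n−1=m, k−2=i, q−3=n, i−4=e, w−5=r.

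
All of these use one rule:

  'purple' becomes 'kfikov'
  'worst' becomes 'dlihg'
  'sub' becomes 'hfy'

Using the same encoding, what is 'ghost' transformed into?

Each pair mirrors across the alphabet (p↔k, u↔f, r↔i): positions sum to 25. Each letter is replaced by its mirror in the alphabet: a↔z, b↔y, c↔x, and so on (the Atbash cipher).
For ghost: g↔t, h↔s, o↔l, s↔h, t↔g.

tslhg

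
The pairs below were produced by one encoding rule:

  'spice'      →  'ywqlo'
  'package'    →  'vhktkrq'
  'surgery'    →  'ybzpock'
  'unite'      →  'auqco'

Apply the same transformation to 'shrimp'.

In spice: s→y is +6, p→w is +7, i→q is +8, c→l is +9 — the shift increases by 1 each position. The shift increases by 1 at each position, starting from +6: 6, 7, 8, ….
Applying it to shrimp: s+6=y, h+7=o, r+8=z, i+9=r, m+10=w, p+11=a.

yozrwa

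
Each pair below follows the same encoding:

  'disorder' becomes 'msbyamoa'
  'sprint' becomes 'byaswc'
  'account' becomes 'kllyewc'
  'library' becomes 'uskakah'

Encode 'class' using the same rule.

lukbb

The shift depends on letter class: consonant d→m is +9, but vowel i→s is +10. Vowels shift forward by 10 and consonants shift forward by 9.
For class: c(cons)+9=l, l(cons)+9=u, a(vowel)+10=k, s(cons)+9=b, s(cons)+9=b.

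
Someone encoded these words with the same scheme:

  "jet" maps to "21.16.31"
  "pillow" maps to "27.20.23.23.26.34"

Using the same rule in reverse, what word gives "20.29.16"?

ire

j is letter #10 and maps to 21: an offset of 11. Each letter is replaced by its alphabet position (a=1..z=26) + 11.
Undoing it on 20.29.16: 20→(20−11)÷1=9=i, 29→(29−11)÷1=18=r, 16→(16−11)÷1=5=e.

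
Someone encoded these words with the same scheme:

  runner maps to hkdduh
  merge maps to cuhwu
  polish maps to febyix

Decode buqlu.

Compare letters: r→h is +16, u→k is +16, n→d is +16 — a constant shift. Every letter moves 16 places later in the alphabet, wrapping around z→a.
Decoding buqlu: b−16=l, u−16=e, q−16=a, l−16=v, u−16=e.

leave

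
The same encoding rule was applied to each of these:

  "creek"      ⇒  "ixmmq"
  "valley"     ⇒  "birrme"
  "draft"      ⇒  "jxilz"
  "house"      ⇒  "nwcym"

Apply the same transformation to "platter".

vrizzmx

The shift depends on letter class: consonant c→i is +6, but vowel e→m is +8. Two shifts are in play — +8 for a/e/i/o/u, +6 for every other letter.
On platter: p(cons)+6=v, l(cons)+6=r, a(vowel)+8=i, t(cons)+6=z, t(cons)+6=z, e(vowel)+8=m, r(cons)+6=x.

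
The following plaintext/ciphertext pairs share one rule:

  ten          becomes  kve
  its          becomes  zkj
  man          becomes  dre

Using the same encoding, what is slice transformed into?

jcztv

Compare letters: t→k is +17, e→v is +17, n→e is +17 — a constant shift. Each letter is shifted forward by 17 in the alphabet (a Caesar shift of +17).
Applying it to slice: s+17=j, l+17=c, i+17=z, c+17=t, e+17=v.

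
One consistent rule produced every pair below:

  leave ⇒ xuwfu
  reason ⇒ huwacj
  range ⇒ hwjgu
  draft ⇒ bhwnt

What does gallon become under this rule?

gwxxcj

This is an affine cipher: with a=0,…,z=25, each position x becomes (19x+22) mod 26.
For gallon: g(6)→19·6+22≡6=g; a(0)→19·0+22≡22=w; l(11)→19·11+22≡23=x; l(11)→19·11+22≡23=x; o(14)→19·14+22≡2=c; n(13)→19·13+22≡9=j (all mod 26).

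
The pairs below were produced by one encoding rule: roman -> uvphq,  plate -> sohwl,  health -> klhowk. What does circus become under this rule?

Two shifts are in play — +7 for a/e/i/o/u, +3 for every other letter.
For circus: c(cons)+3=f, i(vowel)+7=p, r(cons)+3=u, c(cons)+3=f, u(vowel)+7=b, s(cons)+3=v.

fpufbv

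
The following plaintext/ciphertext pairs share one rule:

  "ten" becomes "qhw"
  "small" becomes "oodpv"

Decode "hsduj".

The output letters match the input read backwards, each shifted +3: ten reversed is net. The word is reversed, then every letter is shifted forward by 3.
Reversing it on hsduj: shift back: h−3=e, s−3=p, d−3=a, u−3=r, j−3=g → eparg; then reverse → grape.

grape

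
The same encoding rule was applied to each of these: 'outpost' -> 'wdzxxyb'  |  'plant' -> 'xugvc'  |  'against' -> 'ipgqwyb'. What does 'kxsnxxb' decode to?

It's a Vigenère-style cipher with numeric key [8,9,6]: position i shifts by key[i mod 3].
Decoding kxsnxxb: k−8=c, x−9=o, s−6=m, n−8=f, x−9=o, x−6=r, b−8=t.

comfort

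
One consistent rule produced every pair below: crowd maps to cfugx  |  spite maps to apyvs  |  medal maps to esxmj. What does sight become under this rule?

ayidv

c(2)→c(2) and r(17)→f(5) fit y≡21x+12 (mod 26); the inverse of 21 mod 26 is 5. Treating letters as 0–25, the rule is x ↦ 21x + 12 (mod 26).
Applying it to sight: s(18)→21·18+12≡0=a; i(8)→21·8+12≡24=y; g(6)→21·6+12≡8=i; h(7)→21·7+12≡3=d; t(19)→21·19+12≡21=v (all mod 26).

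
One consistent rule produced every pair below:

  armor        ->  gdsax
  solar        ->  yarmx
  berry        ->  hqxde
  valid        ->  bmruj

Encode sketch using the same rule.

ywkfit

Shifts by position in armor: pos 0: a→g (+6), pos 1: r→d (+12), pos 2: m→s (+6), pos 3: o→a (+12) — repeating every 2. It's a Vigenère-style cipher with numeric key [6,12]: position i shifts by key[i mod 2].
Applying it to sketch: s+6=y, k+12=w, e+6=k, t+12=f, c+6=i, h+12=t.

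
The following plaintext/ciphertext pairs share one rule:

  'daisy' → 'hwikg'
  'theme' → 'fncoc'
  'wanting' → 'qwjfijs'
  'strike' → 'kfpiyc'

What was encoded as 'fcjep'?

This is an affine cipher: with a=0,…,z=25, each position x becomes (21x+22) mod 26.
Undoing it on fcjep: f(5)→5·(5−22)≡19=t; c(2)→5·(2−22)≡4=e; j(9)→5·(9−22)≡13=n; e(4)→5·(4−22)≡14=o; p(15)→5·(15−22)≡17=r (all mod 26).

tenor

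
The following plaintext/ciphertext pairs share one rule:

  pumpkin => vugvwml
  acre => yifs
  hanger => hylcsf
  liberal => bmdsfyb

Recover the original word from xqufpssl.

Each letter's alphabet position (a=0..z=25) is mapped through 5·x+24 mod 26 — an affine cipher.
Reversing it on xqufpssl: x(23)→21·(23−24)≡5=f; q(16)→21·(16−24)≡14=o; u(20)→21·(20−24)≡20=u; f(5)→21·(5−24)≡17=r; p(15)→21·(15−24)≡19=t; s(18)→21·(18−24)≡4=e; s(18)→21·(18−24)≡4=e; l(11)→21·(11−24)≡13=n (all mod 26).

fourteen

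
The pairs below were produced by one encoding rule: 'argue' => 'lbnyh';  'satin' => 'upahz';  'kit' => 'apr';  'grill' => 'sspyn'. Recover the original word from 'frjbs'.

The output letters match the input read backwards, each shifted +7: argue reversed is eugra. Two steps: reverse the string, then apply a Caesar shift of +7.
Undoing it on frjbs: shift back: f−7=y, r−7=k, j−7=c, b−7=u, s−7=l → ykcul; then reverse → lucky.

lucky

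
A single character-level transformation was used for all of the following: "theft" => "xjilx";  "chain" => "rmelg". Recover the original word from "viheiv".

The output letters match the input read backwards, each shifted +4: theft reversed is tfeht. The word is reversed, then every letter is shifted forward by 4.
Reversing it on viheiv: shift back: v−4=r, i−4=e, h−4=d, e−4=a, i−4=e, v−4=r → redaer; then reverse → reader.

reader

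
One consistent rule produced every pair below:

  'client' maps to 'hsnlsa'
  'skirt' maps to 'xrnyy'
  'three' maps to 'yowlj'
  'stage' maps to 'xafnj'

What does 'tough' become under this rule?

Shifts by position in client: pos 0: c→h (+5), pos 1: l→s (+7), pos 2: i→n (+5), pos 3: e→l (+7) — repeating every 2. A repeating key of period 2 is used — shifts +5, +7 over and over.
Applying it to tough: t+5=y, o+7=v, u+5=z, g+7=n, h+5=m.

yvznm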